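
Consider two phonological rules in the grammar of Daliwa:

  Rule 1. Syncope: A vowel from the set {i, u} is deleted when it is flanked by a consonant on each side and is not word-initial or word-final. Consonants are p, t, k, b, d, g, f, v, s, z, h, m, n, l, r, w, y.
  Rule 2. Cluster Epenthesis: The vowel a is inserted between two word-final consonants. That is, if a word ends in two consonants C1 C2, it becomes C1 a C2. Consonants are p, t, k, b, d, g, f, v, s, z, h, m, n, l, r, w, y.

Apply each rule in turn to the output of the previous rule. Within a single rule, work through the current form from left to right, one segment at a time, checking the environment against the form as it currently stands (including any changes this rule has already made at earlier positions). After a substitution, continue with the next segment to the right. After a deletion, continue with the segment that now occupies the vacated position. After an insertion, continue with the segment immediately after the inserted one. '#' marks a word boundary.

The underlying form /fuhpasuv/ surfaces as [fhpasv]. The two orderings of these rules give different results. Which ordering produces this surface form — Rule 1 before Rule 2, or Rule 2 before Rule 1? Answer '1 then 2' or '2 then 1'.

Order 1 then 2:
  1 Syncope: [fuhpasuv] → [fhpasv]
  2 Cluster Epenthesis: [fhpasv] → [fhpasav]
  result: [fhpasav]
Order 2 then 1:
  2 Cluster Epenthesis: no change — [fuhpasuv]
  1 Syncope: [fuhpasuv] → [fhpasv]
  result: [fhpasv]

2 then 1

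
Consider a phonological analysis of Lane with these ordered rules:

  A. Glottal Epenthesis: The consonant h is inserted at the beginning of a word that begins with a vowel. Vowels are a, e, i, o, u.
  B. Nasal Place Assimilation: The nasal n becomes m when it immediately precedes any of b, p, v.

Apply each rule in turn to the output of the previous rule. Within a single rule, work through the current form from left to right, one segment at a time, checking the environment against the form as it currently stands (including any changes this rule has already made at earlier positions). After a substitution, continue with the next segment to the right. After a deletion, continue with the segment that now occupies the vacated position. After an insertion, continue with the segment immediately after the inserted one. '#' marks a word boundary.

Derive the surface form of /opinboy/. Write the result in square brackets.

A Glottal Epenthesis: [opinboy] → [hopinboy]
B Nasal Place Assimilation: [hopinboy] → [hopimboy]

[hopimboy]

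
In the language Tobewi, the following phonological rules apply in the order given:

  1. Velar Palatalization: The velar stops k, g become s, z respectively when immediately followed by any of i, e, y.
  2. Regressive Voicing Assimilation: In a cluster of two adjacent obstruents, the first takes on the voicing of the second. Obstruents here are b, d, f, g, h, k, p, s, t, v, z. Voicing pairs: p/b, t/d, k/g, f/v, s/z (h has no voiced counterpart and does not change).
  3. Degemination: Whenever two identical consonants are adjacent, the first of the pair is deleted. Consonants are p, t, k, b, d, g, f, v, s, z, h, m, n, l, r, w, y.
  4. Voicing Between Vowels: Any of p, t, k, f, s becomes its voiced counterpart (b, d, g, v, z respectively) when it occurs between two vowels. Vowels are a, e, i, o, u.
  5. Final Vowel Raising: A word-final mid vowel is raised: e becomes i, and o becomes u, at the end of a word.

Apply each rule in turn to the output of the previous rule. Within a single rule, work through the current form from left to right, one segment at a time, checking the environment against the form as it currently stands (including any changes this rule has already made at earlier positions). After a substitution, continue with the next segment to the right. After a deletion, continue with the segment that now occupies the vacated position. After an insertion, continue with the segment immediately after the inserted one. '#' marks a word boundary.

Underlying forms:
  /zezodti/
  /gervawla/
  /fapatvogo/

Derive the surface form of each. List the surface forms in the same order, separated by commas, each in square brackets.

/zezodti/:
  1 Velar Palatalization: no change — [zezodti]
  2 Regressive Voicing Assimilation: [zezodti] → [zezotti]
  3 Degemination: [zezotti] → [zezoti]
  4 Voicing Between Vowels: [zezoti] → [zezodi]
  5 Final Vowel Raising: no change — [zezodi]
/gervawla/:
  1 Velar Palatalization: [gervawla] → [zervawla]
  2 Regressive Voicing Assimilation: no change — [zervawla]
  3 Degemination: no change — [zervawla]
  4 Voicing Between Vowels: no change — [zervawla]
  5 Final Vowel Raising: no change — [zervawla]
/fapatvogo/:
  1 Velar Palatalization: no change — [fapatvogo]
  2 Regressive Voicing Assimilation: [fapatvogo] → [fapadvogo]
  3 Degemination: no change — [fapadvogo]
  4 Voicing Between Vowels: [fapadvogo] → [fabadvogo]
  5 Final Vowel Raising: [fabadvogo] → [fabadvogu]

[zezodi], [zervawla], [fabadvogu]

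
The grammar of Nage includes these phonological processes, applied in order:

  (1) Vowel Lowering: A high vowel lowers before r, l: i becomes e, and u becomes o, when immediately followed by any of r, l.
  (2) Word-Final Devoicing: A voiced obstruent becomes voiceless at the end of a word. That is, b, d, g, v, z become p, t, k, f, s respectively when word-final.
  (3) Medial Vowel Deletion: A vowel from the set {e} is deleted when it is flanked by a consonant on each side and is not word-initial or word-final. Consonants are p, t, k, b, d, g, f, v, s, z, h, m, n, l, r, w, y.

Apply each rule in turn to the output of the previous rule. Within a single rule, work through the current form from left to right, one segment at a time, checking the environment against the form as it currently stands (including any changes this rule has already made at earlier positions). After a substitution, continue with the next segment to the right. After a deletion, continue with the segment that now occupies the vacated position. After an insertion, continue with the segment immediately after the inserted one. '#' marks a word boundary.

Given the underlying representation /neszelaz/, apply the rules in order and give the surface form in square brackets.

[nszlas]

(1) Vowel Lowering: no change — [neszelaz]
(2) Word-Final Devoicing: [neszelaz] → [neszelas]
(3) Medial Vowel Deletion: [neszelas] → [nszlas]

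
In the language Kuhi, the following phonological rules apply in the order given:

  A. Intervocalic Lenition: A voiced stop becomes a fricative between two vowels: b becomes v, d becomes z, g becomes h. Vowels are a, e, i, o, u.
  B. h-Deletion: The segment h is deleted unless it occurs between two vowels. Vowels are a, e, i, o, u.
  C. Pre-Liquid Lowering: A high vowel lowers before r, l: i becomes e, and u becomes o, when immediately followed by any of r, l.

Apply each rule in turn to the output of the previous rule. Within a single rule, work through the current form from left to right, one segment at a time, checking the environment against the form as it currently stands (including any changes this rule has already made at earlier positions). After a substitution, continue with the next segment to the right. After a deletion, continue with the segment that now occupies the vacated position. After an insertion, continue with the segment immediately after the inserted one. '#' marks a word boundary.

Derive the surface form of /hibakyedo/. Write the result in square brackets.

[ivakyezo]

A Intervocalic Lenition: [hibakyedo] → [hivakyezo]
B h-Deletion: [hivakyezo] → [ivakyezo]
C Pre-Liquid Lowering: no change — [ivakyezo]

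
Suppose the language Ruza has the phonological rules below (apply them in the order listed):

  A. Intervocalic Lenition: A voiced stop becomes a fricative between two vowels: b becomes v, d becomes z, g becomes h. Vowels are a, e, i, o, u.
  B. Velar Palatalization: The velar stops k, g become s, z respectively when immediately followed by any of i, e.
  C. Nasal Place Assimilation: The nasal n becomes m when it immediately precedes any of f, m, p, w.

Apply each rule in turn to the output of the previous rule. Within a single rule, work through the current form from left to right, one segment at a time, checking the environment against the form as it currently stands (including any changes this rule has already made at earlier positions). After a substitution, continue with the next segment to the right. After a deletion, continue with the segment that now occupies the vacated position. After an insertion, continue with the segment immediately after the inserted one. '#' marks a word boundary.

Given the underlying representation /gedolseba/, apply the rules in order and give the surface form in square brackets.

[zezolseva]

A Intervocalic Lenition: [gedolseba] → [gezolseva]
B Velar Palatalization: [gezolseva] → [zezolseva]
C Nasal Place Assimilation: no change — [zezolseva]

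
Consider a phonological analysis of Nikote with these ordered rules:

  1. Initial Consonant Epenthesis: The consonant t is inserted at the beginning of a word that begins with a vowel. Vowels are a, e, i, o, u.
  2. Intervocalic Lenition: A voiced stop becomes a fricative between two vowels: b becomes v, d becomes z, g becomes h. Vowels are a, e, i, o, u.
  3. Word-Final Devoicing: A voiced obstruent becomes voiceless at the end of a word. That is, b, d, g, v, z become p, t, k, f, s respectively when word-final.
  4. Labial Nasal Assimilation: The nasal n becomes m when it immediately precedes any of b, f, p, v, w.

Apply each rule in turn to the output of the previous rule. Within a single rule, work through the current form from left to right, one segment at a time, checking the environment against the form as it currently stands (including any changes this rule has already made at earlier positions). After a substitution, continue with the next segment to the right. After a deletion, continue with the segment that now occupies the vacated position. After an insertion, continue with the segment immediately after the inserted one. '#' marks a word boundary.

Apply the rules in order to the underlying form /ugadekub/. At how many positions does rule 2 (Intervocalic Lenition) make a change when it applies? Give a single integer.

1 Initial Consonant Epenthesis: [ugadekub] → [tugadekub]
2 Intervocalic Lenition: [tugadekub] → [tuhazekub]
3 Word-Final Devoicing: [tuhazekub] → [tuhazekup]
4 Labial Nasal Assimilation: no change — [tuhazekup]
Rule 2 changed 2 position(s).

2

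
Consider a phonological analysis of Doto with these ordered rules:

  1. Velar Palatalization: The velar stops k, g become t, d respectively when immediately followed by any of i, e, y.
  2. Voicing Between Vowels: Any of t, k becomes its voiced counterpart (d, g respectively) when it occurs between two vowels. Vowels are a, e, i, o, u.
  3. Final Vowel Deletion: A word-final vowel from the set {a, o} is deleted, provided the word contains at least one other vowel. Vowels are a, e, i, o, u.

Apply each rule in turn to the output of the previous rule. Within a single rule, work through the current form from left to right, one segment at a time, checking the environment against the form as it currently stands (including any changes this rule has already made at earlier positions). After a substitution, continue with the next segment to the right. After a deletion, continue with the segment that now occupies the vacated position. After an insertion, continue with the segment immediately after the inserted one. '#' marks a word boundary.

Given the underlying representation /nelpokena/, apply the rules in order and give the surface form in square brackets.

[nelpoden]

1 Velar Palatalization: [nelpokena] → [nelpotena]
2 Voicing Between Vowels: [nelpotena] → [nelpodena]
3 Final Vowel Deletion: [nelpodena] → [nelpoden]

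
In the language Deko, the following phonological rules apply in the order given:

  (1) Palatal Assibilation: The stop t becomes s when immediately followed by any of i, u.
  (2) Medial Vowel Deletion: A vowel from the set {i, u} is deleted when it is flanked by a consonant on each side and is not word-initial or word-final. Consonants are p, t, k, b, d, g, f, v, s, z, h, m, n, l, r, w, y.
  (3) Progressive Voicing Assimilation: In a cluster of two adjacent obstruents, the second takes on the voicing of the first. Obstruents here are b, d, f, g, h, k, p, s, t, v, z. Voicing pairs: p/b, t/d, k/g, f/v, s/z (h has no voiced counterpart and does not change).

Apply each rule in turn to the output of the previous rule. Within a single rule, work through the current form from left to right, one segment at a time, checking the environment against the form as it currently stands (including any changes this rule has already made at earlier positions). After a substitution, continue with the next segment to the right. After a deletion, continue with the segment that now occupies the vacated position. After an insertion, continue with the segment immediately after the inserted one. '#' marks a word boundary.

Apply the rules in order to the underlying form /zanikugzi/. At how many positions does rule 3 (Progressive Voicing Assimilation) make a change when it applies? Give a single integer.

(1) Palatal Assibilation: no change — [zanikugzi]
(2) Medial Vowel Deletion: [zanikugzi] → [zankgzi]
(3) Progressive Voicing Assimilation: [zankgzi] → [zankksi]
Rule 3 changed 2 position(s).

2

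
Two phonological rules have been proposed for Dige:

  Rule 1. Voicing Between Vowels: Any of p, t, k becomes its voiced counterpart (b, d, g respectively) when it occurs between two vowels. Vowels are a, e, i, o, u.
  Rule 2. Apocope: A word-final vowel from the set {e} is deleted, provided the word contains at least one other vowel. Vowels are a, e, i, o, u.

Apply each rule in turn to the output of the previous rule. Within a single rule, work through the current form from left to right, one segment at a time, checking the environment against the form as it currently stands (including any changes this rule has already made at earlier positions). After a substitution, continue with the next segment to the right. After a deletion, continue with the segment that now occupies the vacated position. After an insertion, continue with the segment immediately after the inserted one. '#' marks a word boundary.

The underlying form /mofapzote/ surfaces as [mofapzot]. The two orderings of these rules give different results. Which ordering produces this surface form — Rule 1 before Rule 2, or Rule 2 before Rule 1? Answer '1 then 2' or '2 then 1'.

2 then 1

Order 1 then 2:
  1 Voicing Between Vowels: [mofapzote] → [mofapzode]
  2 Apocope: [mofapzode] → [mofapzod]
  result: [mofapzod]
Order 2 then 1:
  2 Apocope: [mofapzote] → [mofapzot]
  1 Voicing Between Vowels: no change — [mofapzot]
  result: [mofapzot]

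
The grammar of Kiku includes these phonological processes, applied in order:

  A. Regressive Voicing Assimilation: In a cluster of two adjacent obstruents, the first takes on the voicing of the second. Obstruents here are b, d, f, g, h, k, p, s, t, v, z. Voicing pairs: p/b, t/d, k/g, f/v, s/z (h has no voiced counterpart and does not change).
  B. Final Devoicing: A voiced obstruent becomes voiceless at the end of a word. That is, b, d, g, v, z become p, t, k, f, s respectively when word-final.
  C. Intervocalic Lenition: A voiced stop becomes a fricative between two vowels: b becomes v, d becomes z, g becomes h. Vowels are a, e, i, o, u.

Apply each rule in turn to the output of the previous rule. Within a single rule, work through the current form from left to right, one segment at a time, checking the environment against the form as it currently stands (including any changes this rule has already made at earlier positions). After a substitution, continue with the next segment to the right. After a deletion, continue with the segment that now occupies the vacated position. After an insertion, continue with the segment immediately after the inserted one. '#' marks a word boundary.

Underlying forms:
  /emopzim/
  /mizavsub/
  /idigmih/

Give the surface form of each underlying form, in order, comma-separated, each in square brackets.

/emopzim/:
  A Regressive Voicing Assimilation: [emopzim] → [emobzim]
  B Final Devoicing: no change — [emobzim]
  C Intervocalic Lenition: no change — [emobzim]
/mizavsub/:
  A Regressive Voicing Assimilation: [mizavsub] → [mizafsub]
  B Final Devoicing: [mizafsub] → [mizafsup]
  C Intervocalic Lenition: no change — [mizafsup]
/idigmih/:
  A Regressive Voicing Assimilation: no change — [idigmih]
  B Final Devoicing: no change — [idigmih]
  C Intervocalic Lenition: [idigmih] → [izigmih]

[emobzim], [mizafsup], [izigmih]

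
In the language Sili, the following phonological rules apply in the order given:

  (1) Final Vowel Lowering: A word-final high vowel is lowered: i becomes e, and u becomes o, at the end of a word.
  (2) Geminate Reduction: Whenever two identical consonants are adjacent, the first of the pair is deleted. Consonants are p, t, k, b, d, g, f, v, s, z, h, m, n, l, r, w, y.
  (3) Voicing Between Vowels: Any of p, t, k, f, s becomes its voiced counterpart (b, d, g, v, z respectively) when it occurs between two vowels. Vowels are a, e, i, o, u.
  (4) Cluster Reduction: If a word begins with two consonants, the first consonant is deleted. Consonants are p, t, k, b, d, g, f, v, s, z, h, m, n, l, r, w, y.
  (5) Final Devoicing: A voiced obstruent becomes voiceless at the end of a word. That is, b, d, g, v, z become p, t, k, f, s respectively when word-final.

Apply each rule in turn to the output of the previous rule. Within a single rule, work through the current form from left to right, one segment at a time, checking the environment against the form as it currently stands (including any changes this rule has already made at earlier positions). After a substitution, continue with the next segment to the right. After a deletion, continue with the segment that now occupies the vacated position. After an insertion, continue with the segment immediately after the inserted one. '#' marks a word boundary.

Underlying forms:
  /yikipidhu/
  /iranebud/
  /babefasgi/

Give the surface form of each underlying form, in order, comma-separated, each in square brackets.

[yigibidho], [iranebut], [babevasge]

/yikipidhu/:
  (1) Final Vowel Lowering: [yikipidhu] → [yikipidho]
  (2) Geminate Reduction: no change — [yikipidho]
  (3) Voicing Between Vowels: [yikipidho] → [yigibidho]
  (4) Cluster Reduction: no change — [yigibidho]
  (5) Final Devoicing: no change — [yigibidho]
/iranebud/:
  (1) Final Vowel Lowering: no change — [iranebud]
  (2) Geminate Reduction: no change — [iranebud]
  (3) Voicing Between Vowels: no change — [iranebud]
  (4) Cluster Reduction: no change — [iranebud]
  (5) Final Devoicing: [iranebud] → [iranebut]
/babefasgi/:
  (1) Final Vowel Lowering: [babefasgi] → [babefasge]
  (2) Geminate Reduction: no change — [babefasge]
  (3) Voicing Between Vowels: [babefasge] → [babevasge]
  (4) Cluster Reduction: no change — [babevasge]
  (5) Final Devoicing: no change — [babevasge]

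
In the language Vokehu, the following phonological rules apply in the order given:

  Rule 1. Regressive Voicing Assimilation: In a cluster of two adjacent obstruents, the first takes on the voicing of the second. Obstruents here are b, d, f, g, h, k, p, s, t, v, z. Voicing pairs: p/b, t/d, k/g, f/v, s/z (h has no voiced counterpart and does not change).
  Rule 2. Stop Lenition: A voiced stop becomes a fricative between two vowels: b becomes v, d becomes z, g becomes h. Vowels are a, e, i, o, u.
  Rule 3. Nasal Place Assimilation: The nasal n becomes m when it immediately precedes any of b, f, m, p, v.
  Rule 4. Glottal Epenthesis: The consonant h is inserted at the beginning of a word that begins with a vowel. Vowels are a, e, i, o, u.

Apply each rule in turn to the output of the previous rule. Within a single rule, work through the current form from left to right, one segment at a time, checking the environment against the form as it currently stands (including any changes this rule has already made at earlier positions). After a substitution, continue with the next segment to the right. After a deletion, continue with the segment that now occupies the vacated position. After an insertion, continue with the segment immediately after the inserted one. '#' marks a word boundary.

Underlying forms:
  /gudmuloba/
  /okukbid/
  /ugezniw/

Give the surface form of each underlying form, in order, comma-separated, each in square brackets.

/gudmuloba/:
  Rule 1 Regressive Voicing Assimilation: no change — [gudmuloba]
  Rule 2 Stop Lenition: [gudmuloba] → [gudmulova]
  Rule 3 Nasal Place Assimilation: no change — [gudmulova]
  Rule 4 Glottal Epenthesis: no change — [gudmulova]
/okukbid/:
  Rule 1 Regressive Voicing Assimilation: [okukbid] → [okugbid]
  Rule 2 Stop Lenition: no change — [okugbid]
  Rule 3 Nasal Place Assimilation: no change — [okugbid]
  Rule 4 Glottal Epenthesis: [okugbid] → [hokugbid]
/ugezniw/:
  Rule 1 Regressive Voicing Assimilation: no change — [ugezniw]
  Rule 2 Stop Lenition: [ugezniw] → [uhezniw]
  Rule 3 Nasal Place Assimilation: no change — [uhezniw]
  Rule 4 Glottal Epenthesis: [uhezniw] → [huhezniw]

[gudmulova], [hokugbid], [huhezniw]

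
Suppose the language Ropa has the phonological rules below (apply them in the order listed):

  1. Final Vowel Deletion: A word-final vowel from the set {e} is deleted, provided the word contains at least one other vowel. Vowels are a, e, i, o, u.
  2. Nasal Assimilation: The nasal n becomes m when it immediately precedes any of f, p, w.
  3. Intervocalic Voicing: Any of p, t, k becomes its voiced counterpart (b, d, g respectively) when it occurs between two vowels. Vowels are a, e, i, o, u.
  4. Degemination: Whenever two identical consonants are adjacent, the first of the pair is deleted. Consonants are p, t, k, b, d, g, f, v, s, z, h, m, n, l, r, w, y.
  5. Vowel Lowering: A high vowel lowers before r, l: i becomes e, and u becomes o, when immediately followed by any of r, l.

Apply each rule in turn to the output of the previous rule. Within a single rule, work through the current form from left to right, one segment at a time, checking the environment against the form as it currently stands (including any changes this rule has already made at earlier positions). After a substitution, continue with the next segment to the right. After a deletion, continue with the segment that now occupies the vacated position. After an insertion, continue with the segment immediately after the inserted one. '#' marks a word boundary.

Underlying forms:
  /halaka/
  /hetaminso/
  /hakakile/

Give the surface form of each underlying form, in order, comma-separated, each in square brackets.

/halaka/:
  1 Final Vowel Deletion: no change — [halaka]
  2 Nasal Assimilation: no change — [halaka]
  3 Intervocalic Voicing: [halaka] → [halaga]
  4 Degemination: no change — [halaga]
  5 Vowel Lowering: no change — [halaga]
/hetaminso/:
  1 Final Vowel Deletion: no change — [hetaminso]
  2 Nasal Assimilation: no change — [hetaminso]
  3 Intervocalic Voicing: [hetaminso] → [hedaminso]
  4 Degemination: no change — [hedaminso]
  5 Vowel Lowering: no change — [hedaminso]
/hakakile/:
  1 Final Vowel Deletion: [hakakile] → [hakakil]
  2 Nasal Assimilation: no change — [hakakil]
  3 Intervocalic Voicing: [hakakil] → [hagagil]
  4 Degemination: no change — [hagagil]
  5 Vowel Lowering: [hagagil] → [hagagel]

[halaga], [hedaminso], [hagagel]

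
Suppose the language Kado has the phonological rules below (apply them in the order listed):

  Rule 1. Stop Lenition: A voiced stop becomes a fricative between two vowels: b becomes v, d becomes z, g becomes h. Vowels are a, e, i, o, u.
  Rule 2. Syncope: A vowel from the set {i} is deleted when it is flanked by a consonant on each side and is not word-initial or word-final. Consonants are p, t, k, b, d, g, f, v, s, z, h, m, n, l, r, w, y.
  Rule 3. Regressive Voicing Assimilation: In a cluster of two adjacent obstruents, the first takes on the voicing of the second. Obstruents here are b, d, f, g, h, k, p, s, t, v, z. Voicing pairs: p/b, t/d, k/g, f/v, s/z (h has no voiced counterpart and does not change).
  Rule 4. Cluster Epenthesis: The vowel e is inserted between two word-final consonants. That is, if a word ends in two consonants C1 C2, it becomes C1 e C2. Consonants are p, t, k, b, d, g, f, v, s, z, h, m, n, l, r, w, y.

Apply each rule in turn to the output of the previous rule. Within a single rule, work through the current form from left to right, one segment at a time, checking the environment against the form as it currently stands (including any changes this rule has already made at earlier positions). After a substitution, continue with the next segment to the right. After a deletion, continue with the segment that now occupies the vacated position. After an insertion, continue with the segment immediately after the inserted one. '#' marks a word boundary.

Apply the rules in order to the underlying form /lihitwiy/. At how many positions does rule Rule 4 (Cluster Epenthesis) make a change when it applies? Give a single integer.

1

Rule 1 Stop Lenition: no change — [lihitwiy]
Rule 2 Syncope: [lihitwiy] → [lhtwy]
Rule 3 Regressive Voicing Assimilation: no change — [lhtwy]
Rule 4 Cluster Epenthesis: [lhtwy] → [lhtwey]
Rule Rule 4 changed 1 position(s).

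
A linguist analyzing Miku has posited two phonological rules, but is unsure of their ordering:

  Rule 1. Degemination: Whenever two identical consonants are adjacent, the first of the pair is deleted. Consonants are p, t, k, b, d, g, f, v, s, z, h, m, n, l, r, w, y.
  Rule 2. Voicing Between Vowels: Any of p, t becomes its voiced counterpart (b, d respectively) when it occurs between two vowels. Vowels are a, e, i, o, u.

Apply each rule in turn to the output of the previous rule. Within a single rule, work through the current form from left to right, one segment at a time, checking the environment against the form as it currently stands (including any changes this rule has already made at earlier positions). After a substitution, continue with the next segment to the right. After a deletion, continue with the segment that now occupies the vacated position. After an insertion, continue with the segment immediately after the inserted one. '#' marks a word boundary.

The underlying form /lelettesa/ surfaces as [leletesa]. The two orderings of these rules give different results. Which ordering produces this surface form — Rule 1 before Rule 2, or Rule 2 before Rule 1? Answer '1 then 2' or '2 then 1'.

2 then 1

Order 1 then 2:
  1 Degemination: [lelettesa] → [leletesa]
  2 Voicing Between Vowels: [leletesa] → [leledesa]
  result: [leledesa]
Order 2 then 1:
  2 Voicing Between Vowels: no change — [lelettesa]
  1 Degemination: [lelettesa] → [leletesa]
  result: [leletesa]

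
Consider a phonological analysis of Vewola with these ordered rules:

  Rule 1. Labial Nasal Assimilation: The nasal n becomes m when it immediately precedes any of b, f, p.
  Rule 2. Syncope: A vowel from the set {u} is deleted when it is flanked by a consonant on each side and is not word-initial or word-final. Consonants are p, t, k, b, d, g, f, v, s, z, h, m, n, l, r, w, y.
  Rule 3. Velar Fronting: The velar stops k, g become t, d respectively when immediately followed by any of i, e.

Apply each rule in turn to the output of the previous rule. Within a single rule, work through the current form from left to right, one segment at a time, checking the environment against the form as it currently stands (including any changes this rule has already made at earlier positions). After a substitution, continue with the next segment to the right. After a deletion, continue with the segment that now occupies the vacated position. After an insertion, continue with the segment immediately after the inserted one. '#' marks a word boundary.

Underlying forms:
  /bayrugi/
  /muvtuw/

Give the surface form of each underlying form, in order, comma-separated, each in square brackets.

/bayrugi/:
  Rule 1 Labial Nasal Assimilation: no change — [bayrugi]
  Rule 2 Syncope: [bayrugi] → [bayrgi]
  Rule 3 Velar Fronting: [bayrgi] → [bayrdi]
/muvtuw/:
  Rule 1 Labial Nasal Assimilation: no change — [muvtuw]
  Rule 2 Syncope: [muvtuw] → [mvtw]
  Rule 3 Velar Fronting: no change — [mvtw]

[bayrdi], [mvtw]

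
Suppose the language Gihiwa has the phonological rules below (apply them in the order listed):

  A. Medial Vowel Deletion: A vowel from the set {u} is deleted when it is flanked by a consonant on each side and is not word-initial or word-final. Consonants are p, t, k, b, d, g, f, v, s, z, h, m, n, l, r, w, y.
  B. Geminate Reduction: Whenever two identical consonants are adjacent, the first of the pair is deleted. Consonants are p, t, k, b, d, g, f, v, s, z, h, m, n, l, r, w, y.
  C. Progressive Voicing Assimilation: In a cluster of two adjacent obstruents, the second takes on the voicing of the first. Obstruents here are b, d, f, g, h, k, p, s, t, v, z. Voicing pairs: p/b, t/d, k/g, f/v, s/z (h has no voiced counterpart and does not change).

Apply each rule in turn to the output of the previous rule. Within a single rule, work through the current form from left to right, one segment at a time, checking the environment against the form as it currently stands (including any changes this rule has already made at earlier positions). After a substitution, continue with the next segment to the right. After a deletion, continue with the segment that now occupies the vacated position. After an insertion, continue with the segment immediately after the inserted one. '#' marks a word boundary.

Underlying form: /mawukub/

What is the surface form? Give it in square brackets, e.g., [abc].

A Medial Vowel Deletion: [mawukub] → [mawkb]
B Geminate Reduction: no change — [mawkb]
C Progressive Voicing Assimilation: [mawkb] → [mawkp]

[mawkp]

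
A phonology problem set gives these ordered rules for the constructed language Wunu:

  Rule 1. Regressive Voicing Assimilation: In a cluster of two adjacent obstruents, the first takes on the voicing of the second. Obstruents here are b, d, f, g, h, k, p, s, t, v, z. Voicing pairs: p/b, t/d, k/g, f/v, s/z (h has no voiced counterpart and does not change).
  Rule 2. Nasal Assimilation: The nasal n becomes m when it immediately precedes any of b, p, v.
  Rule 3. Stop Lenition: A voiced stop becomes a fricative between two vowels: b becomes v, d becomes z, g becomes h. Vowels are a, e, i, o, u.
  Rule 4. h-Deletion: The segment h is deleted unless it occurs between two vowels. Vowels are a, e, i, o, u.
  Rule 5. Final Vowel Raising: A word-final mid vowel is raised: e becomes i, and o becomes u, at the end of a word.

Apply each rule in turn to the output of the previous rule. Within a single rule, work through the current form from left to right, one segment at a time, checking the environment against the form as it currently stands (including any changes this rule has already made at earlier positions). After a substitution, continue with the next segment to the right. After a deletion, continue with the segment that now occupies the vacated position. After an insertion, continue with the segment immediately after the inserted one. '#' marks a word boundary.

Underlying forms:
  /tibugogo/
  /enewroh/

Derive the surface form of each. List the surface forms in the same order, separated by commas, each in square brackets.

/tibugogo/:
  Rule 1 Regressive Voicing Assimilation: no change — [tibugogo]
  Rule 2 Nasal Assimilation: no change — [tibugogo]
  Rule 3 Stop Lenition: [tibugogo] → [tivuhoho]
  Rule 4 h-Deletion: no change — [tivuhoho]
  Rule 5 Final Vowel Raising: [tivuhoho] → [tivuhohu]
/enewroh/:
  Rule 1 Regressive Voicing Assimilation: no change — [enewroh]
  Rule 2 Nasal Assimilation: no change — [enewroh]
  Rule 3 Stop Lenition: no change — [enewroh]
  Rule 4 h-Deletion: [enewroh] → [enewro]
  Rule 5 Final Vowel Raising: [enewro] → [enewru]

[tivuhohu], [enewru]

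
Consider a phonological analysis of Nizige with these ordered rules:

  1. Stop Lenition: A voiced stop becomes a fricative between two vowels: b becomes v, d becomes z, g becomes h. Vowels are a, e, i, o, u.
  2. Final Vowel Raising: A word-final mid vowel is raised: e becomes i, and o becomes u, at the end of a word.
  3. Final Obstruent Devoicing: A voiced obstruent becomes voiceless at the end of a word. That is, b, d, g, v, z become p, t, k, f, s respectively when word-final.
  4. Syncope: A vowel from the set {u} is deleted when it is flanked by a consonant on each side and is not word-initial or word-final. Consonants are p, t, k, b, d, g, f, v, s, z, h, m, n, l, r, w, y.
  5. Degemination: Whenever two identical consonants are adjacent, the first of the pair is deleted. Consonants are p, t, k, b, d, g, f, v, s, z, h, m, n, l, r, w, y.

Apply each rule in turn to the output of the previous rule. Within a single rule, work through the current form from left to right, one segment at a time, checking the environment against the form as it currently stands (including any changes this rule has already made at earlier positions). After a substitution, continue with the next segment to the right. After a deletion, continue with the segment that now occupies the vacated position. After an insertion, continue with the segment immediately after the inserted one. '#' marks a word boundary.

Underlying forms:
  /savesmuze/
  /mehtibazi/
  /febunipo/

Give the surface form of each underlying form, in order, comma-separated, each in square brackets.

[savesmzi], [mehtivazi], [fevnipu]

/savesmuze/:
  1 Stop Lenition: no change — [savesmuze]
  2 Final Vowel Raising: [savesmuze] → [savesmuzi]
  3 Final Obstruent Devoicing: no change — [savesmuzi]
  4 Syncope: [savesmuzi] → [savesmzi]
  5 Degemination: no change — [savesmzi]
/mehtibazi/:
  1 Stop Lenition: [mehtibazi] → [mehtivazi]
  2 Final Vowel Raising: no change — [mehtivazi]
  3 Final Obstruent Devoicing: no change — [mehtivazi]
  4 Syncope: no change — [mehtivazi]
  5 Degemination: no change — [mehtivazi]
/febunipo/:
  1 Stop Lenition: [febunipo] → [fevunipo]
  2 Final Vowel Raising: [fevunipo] → [fevunipu]
  3 Final Obstruent Devoicing: no change — [fevunipu]
  4 Syncope: [fevunipu] → [fevnipu]
  5 Degemination: no change — [fevnipu]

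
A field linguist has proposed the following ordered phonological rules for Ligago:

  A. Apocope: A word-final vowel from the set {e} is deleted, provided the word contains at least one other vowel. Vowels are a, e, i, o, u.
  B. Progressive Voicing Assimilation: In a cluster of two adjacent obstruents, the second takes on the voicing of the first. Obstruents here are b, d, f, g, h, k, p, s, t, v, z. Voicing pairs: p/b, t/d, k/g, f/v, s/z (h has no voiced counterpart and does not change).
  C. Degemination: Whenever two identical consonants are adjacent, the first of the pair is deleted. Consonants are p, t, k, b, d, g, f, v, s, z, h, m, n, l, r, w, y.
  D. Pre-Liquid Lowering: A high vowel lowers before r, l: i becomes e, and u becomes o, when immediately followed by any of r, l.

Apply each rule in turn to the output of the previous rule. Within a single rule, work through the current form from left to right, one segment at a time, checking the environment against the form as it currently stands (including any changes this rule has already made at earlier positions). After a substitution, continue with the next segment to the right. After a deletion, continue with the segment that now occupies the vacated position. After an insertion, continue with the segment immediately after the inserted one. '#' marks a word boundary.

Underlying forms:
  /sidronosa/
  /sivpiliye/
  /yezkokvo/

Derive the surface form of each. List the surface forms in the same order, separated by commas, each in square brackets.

[sidronosa], [sivbeliy], [yezgokfo]

/sidronosa/:
  A Apocope: no change — [sidronosa]
  B Progressive Voicing Assimilation: no change — [sidronosa]
  C Degemination: no change — [sidronosa]
  D Pre-Liquid Lowering: no change — [sidronosa]
/sivpiliye/:
  A Apocope: [sivpiliye] → [sivpiliy]
  B Progressive Voicing Assimilation: [sivpiliy] → [sivbiliy]
  C Degemination: no change — [sivbiliy]
  D Pre-Liquid Lowering: [sivbiliy] → [sivbeliy]
/yezkokvo/:
  A Apocope: no change — [yezkokvo]
  B Progressive Voicing Assimilation: [yezkokvo] → [yezgokfo]
  C Degemination: no change — [yezgokfo]
  D Pre-Liquid Lowering: no change — [yezgokfo]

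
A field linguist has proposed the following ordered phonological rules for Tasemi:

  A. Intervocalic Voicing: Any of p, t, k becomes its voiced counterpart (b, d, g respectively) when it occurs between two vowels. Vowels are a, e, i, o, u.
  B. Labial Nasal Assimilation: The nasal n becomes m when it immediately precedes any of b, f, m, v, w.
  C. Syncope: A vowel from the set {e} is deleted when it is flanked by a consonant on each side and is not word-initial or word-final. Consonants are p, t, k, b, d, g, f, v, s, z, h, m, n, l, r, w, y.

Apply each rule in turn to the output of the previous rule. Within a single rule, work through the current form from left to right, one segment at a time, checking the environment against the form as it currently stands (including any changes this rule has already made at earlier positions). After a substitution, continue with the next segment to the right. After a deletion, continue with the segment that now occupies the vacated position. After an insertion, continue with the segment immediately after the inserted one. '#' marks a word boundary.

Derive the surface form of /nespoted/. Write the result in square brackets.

A Intervocalic Voicing: [nespoted] → [nespoded]
B Labial Nasal Assimilation: no change — [nespoded]
C Syncope: [nespoded] → [nspodd]

[nspodd]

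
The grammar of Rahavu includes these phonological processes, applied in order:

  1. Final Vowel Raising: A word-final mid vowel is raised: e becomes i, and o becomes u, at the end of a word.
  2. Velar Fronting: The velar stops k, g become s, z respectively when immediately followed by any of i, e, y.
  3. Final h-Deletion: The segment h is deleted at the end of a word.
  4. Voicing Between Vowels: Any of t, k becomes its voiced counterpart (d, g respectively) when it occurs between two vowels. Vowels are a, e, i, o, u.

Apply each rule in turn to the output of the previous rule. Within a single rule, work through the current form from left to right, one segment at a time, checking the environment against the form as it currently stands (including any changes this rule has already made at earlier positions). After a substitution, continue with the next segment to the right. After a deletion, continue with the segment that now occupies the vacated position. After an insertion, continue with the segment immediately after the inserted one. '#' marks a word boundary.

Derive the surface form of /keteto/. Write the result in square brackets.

1 Final Vowel Raising: [keteto] → [ketetu]
2 Velar Fronting: [ketetu] → [setetu]
3 Final h-Deletion: no change — [setetu]
4 Voicing Between Vowels: [setetu] → [sededu]

[sededu]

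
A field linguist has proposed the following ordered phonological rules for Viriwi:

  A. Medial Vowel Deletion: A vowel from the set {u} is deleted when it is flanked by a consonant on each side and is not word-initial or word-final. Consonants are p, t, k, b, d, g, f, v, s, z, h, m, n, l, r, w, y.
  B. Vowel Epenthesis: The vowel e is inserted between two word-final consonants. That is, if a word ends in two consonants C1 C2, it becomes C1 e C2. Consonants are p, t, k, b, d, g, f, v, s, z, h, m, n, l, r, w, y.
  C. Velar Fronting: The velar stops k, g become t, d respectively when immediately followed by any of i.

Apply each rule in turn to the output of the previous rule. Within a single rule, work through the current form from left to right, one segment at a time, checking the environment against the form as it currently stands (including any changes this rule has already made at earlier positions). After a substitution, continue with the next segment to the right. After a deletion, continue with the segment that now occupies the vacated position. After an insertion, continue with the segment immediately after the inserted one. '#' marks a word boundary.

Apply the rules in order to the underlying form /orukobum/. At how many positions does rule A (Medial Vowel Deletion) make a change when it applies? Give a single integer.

2

A Medial Vowel Deletion: [orukobum] → [orkobm]
B Vowel Epenthesis: [orkobm] → [orkobem]
C Velar Fronting: no change — [orkobem]
Rule A changed 2 position(s).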